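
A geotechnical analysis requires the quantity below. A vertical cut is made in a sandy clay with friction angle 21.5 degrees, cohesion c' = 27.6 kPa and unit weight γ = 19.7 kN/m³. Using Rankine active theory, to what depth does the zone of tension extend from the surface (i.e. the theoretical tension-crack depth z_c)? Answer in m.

4.12 m

K_a = tan²(45° − 21.5°/2) = 0.4636; √K_a = 0.6809.
The active pressure is zero where K_a γ z = 2c√K_a, so z_c = 2c/(γ√K_a) = 2×27.6/(19.7×0.6809) = 4.115 m.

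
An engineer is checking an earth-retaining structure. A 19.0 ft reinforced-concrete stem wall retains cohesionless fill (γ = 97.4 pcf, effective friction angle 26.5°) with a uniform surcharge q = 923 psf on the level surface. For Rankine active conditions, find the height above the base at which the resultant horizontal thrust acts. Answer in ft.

7.91 ft

K_a = 0.3829.
Triangular part P₁ = ½K_aγH² = 6732 at H/3 = 6.333 ft; rectangular part P₂ = K_a q H = 6716 at H/2 = 9.500 ft.
ȳ = (P₁·6.333 + P₂·9.500)/(P₁+P₂) = 7.915 ft.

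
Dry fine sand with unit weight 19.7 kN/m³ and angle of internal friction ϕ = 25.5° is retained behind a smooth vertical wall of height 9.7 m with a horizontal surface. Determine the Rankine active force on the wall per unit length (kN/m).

K_a = tan²(45° − φ/2) = 0.3981.
P_a = ½ K_a γ H² = 0.5 × 0.3981 × 19.7 × 9.7² = 369.0 kN/m.

369 kN/m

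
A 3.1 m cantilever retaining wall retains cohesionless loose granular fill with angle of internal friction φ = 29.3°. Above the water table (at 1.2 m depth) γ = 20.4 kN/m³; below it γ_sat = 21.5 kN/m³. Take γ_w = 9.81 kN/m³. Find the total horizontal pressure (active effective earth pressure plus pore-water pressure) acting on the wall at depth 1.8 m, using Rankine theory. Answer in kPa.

16.7 kPa

K_a = (1 − sin φ)/(1 + sin φ) = 0.3428.
γ' = 21.5 − 9.81 = 11.69 kN/m³.
Effective vertical stress at 1.8 m: σ'_v = 20.4×1.2 + 11.69×0.600 = 31.49 kPa.
σ'_h = K_a σ'_v = 0.3428 × 31.49 = 10.80 kPa; u = γ_w × 0.600 = 5.886 kPa.
Total σ_h = 10.80 + 5.886 = 16.68 kPa.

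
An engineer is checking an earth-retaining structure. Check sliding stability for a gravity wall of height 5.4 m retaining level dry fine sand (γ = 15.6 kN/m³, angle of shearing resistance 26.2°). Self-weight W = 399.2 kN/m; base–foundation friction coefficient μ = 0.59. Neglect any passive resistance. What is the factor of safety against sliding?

2.67

K_a = tan²(45° − 26.2°/2) = 0.3874.
P_a = ½K_aγH² = 0.5×0.3874×15.6×5.4² = 88.12 kN/m, acting at H/3 = 1.800 m above the base.
FS_sliding = μW / P_a = 0.59×399.2 / 88.12 = 2.673.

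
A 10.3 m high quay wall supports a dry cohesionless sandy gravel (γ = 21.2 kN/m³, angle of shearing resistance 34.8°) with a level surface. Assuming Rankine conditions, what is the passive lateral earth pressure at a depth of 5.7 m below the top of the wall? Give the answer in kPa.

K_p = (1 + sin φ)/(1 − sin φ) = 3.659.
σ_h = K_p γ z = 3.659 × 21.2 × 5.7 = 442.1 kPa.

442 kPa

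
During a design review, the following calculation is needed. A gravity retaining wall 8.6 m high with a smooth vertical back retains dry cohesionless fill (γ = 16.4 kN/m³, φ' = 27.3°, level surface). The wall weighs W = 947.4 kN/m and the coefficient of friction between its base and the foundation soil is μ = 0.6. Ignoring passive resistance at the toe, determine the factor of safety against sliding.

K_a = tan²(45° − 27.3°/2) = 0.3711.
P_a = ½K_aγH² = 0.5×0.3711×16.4×8.6² = 225.1 kN/m, acting at H/3 = 2.867 m above the base.
FS_sliding = μW / P_a = 0.6×947.4 / 225.1 = 2.525.

2.53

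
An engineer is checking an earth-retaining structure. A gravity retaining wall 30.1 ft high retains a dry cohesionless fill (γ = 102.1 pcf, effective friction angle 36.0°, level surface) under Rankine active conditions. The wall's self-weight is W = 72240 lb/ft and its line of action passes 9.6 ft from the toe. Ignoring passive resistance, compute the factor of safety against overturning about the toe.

K_a = tan²(45° − 36.0°/2) = 0.2596.
P_a = ½K_aγH² = 0.5×0.2596×102.1×30.1² = 12010 lb/ft, acting at H/3 = 10.03 ft above the base.
Overturning moment M_o = P_a × H/3 = 12010 × 10.03 = 120500.
Resisting moment M_r = W × 9.6 = 72240 × 9.6 = 693500.
FS_overturning = M_r/M_o = 693500/120500 = 5.756.

5.76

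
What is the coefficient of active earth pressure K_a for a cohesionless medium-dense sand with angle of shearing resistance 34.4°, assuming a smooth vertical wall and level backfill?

K_a = tan²(45° − φ/2) = tan²(27.80°) = 0.2780.

0.278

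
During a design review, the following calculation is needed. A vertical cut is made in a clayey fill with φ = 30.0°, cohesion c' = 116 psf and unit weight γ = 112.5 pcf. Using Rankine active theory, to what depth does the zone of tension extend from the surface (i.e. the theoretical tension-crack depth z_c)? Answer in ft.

3.57 ft

K_a = tan²(45° − 30.0°/2) = 0.3333; √K_a = 0.5774.
The active pressure is zero where K_a γ z = 2c√K_a, so z_c = 2c/(γ√K_a) = 2×116/(112.5×0.5774) = 3.572 ft.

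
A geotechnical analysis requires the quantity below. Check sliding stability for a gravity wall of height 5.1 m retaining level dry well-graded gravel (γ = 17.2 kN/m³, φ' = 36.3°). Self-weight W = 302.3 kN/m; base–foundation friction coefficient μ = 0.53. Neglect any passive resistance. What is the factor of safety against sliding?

2.79

K_a = tan²(45° − 36.3°/2) = 0.2563.
P_a = ½K_aγH² = 0.5×0.2563×17.2×5.1² = 57.32 kN/m, acting at H/3 = 1.700 m above the base.
FS_sliding = μW / P_a = 0.53×302.3 / 57.32 = 2.795.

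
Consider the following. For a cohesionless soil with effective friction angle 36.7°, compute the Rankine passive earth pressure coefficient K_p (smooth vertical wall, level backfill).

3.97

K_p = (1 + sin φ)/(1 − sin φ) = tan²(45° + 36.7°/2) = 3.970.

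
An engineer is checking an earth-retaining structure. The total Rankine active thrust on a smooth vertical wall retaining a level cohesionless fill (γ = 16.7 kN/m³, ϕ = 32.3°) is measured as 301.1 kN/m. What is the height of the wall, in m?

10.9 m

K_a = 0.3035. P_a = ½ K_a γ H² ⇒ H = √(2P_a/(K_a γ)).
H = √(2×301.1/(0.3035×16.7)) = 10.90 m.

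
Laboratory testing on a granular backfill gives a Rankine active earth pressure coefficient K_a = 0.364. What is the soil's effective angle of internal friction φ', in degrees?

27.8°

K_a = tan²(45° − φ/2) ⇒ 45° − φ/2 = arctan(√0.364) = 31.10°.
φ = 2(45° − 31.10°) = 27.79°.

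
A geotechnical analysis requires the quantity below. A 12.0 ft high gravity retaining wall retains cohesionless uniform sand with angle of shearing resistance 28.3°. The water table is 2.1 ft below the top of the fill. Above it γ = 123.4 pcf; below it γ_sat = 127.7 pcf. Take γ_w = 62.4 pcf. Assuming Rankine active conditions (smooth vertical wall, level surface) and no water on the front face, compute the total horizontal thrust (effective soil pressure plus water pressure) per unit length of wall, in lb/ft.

5210 lb/ft

K_a = tan²(45° − φ/2) = 0.3568.
γ' = 127.7 − 62.4 = 65.30 pcf. Depth below WT = 9.9 ft.
σ'_h at WT = K_a γ d_w = 92.45 psf; at base = 92.45 + K_a γ' × 9.9 = 323.1 psf.
P₁ (0–2.1 ft) = ½×92.45×2.1 = 97.08. P₂ (2.1–12.0 ft) = ½(92.45+323.1)×9.9 = 2057.
P_w = ½ γ_w h₂² = 0.5×62.4×9.9² = 3058. Total = 97.08+2057+3058 = 5212 lb/ft.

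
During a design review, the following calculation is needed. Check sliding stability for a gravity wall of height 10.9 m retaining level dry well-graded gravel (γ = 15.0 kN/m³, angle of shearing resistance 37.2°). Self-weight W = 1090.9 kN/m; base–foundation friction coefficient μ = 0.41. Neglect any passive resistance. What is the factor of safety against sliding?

K_a = tan²(45° − 37.2°/2) = 0.2464.
P_a = ½K_aγH² = 0.5×0.2464×15.0×10.9² = 219.6 kN/m, acting at H/3 = 3.633 m above the base.
FS_sliding = μW / P_a = 0.41×1090.9 / 219.6 = 2.037.

2.04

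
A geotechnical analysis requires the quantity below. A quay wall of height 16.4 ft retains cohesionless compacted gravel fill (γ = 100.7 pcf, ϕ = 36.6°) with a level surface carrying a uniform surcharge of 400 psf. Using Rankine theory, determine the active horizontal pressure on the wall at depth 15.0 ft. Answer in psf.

483 psf

K_a = (1 − sin φ)/(1 + sin φ) = 0.2530.
σ_v = γz + q = 100.7 × 15.0 + 400 = 1910 psf.
σ_h = K_a σ_v = 0.2530 × 1910 = 483.3 psf.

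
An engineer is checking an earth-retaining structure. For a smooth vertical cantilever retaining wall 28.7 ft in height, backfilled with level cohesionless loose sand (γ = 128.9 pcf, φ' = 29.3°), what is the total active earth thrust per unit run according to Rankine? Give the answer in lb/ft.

K_a = tan²(45° − φ/2) = 0.3428.
P_a = ½ K_a γ H² = 0.5 × 0.3428 × 128.9 × 28.7² = 18200 lb/ft.

18200 lb/ft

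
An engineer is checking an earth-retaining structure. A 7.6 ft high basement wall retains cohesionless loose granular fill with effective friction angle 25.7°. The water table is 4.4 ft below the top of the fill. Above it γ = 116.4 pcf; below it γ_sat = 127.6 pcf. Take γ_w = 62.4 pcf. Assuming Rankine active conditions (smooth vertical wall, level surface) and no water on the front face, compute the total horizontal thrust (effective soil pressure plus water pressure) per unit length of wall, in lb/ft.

1540 lb/ft

K_a = tan²(45° − φ/2) = 0.3950.
γ' = 127.6 − 62.4 = 65.20 pcf. Depth below WT = 3.2 ft.
σ'_h at WT = K_a γ d_w = 202.3 psf; at base = 202.3 + K_a γ' × 3.2 = 284.7 psf.
P₁ (0–4.4 ft) = ½×202.3×4.4 = 445.1. P₂ (4.4–7.6 ft) = ½(202.3+284.7)×3.2 = 779.3.
P_w = ½ γ_w h₂² = 0.5×62.4×3.2² = 319.5. Total = 445.1+779.3+319.5 = 1544 lb/ft.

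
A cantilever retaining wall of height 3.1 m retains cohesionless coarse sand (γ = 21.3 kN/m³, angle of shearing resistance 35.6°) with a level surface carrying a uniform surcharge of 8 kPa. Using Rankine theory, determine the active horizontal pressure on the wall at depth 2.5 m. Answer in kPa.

16.2 kPa

K_a = (1 − sin φ)/(1 + sin φ) = 0.2641.
σ_v = γz + q = 21.3 × 2.5 + 8 = 61.25 kPa.
σ_h = K_a σ_v = 0.2641 × 61.25 = 16.18 kPa.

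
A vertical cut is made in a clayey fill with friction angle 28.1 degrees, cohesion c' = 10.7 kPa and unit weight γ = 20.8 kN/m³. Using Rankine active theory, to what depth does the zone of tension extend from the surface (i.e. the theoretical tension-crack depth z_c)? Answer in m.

1.72 m

K_a = tan²(45° − 28.1°/2) = 0.3596; √K_a = 0.5997.
The active pressure is zero where K_a γ z = 2c√K_a, so z_c = 2c/(γ√K_a) = 2×10.7/(20.8×0.5997) = 1.716 m.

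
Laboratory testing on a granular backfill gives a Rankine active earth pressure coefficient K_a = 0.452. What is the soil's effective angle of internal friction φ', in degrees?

22.2°

K_a = tan²(45° − φ/2) ⇒ 45° − φ/2 = arctan(√0.452) = 33.91°.
φ = 2(45° − 33.91°) = 22.17°.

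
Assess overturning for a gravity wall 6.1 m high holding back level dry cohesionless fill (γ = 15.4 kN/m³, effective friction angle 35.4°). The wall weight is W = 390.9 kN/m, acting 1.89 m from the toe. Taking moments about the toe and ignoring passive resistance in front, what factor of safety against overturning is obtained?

4.76

K_a = tan²(45° − 35.4°/2) = 0.2664.
P_a = ½K_aγH² = 0.5×0.2664×15.4×6.1² = 76.33 kN/m, acting at H/3 = 2.033 m above the base.
Overturning moment M_o = P_a × H/3 = 76.33 × 2.033 = 155.2.
Resisting moment M_r = W × 1.89 = 390.9 × 1.89 = 738.8.
FS_overturning = M_r/M_o = 738.8/155.2 = 4.760.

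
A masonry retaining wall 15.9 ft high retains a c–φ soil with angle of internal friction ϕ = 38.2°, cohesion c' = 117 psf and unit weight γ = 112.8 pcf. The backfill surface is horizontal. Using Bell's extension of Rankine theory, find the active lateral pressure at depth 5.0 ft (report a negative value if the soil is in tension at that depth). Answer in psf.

19.4 psf

K_a = (1 − sin φ)/(1 + sin φ) = 0.2358.
σ_a = K_a γ z − 2c√K_a = 0.2358×112.8×5.0 − 2×117×0.4856 = 19.36 psf.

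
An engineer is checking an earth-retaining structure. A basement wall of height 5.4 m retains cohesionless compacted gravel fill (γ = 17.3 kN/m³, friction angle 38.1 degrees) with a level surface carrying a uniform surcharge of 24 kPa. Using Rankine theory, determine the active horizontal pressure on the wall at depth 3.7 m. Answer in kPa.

K_a = (1 − sin φ)/(1 + sin φ) = 0.2368.
σ_v = γz + q = 17.3 × 3.7 + 24 = 88.01 kPa.
σ_h = K_a σ_v = 0.2368 × 88.01 = 20.84 kPa.

20.8 kPa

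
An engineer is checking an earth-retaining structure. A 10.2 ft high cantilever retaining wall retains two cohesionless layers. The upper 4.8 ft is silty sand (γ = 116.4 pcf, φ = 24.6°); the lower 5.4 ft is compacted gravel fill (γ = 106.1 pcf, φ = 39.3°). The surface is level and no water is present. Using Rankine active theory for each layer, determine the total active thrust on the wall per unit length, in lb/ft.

1580 lb/ft

K_a1 = tan²(45°−24.6°/2) = 0.4121; K_a2 = tan²(45°−39.3°/2) = 0.2245.
Layer 1: σ at base = K_a1 γ₁ h₁ = 230.3 psf; P₁ = ½×230.3×4.8 = 552.7.
Layer 2: σ_v at top = γ₁h₁ = 558.7; σ_h top = K_a2×558.7 = 125.4; σ_h base = K_a2×(558.7+106.1×5.4) = 254.0.
P₂ = ½(125.4+254.0)×5.4 = 1024. Total P_a = 552.7+1024 = 1577 lb/ft.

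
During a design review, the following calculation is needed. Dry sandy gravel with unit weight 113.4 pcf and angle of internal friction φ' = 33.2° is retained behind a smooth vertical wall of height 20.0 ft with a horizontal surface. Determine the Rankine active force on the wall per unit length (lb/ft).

6630 lb/ft

K_a = tan²(45° − φ/2) = 0.2924.
P_a = ½ K_a γ H² = 0.5 × 0.2924 × 113.4 × 20.0² = 6631 lb/ft.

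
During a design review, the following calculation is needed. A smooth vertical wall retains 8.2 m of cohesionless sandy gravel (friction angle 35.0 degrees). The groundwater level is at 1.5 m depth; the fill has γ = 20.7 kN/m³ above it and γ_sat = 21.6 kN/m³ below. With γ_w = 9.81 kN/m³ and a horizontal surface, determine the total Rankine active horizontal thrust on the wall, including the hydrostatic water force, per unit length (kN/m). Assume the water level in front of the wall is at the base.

K_a = tan²(45° − φ/2) = 0.2710.
γ' = 21.6 − 9.81 = 11.79 kN/m³. Depth below WT = 6.7 m.
σ'_h at WT = K_a γ d_w = 8.414 kPa; at base = 8.414 + K_a γ' × 6.7 = 29.82 kPa.
P₁ (0–1.5 m) = ½×8.414×1.5 = 6.311. P₂ (1.5–8.2 m) = ½(8.414+29.82)×6.7 = 128.1.
P_w = ½ γ_w h₂² = 0.5×9.81×6.7² = 220.2. Total = 6.311+128.1+220.2 = 354.6 kN/m.

355 kN/m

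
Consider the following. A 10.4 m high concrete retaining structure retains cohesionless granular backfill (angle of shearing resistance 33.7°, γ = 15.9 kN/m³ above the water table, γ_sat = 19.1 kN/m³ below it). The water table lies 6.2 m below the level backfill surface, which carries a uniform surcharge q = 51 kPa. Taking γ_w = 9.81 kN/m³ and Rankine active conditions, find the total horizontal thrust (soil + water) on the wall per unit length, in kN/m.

468 kN/m

K_a = tan²(45° − φ/2) = 0.2863.
γ' = 19.1 − 9.81 = 9.290 kN/m³. h₂ = H − d_w = 4.2 m.
σ'_h: at surface K_a·q = 14.60; at WT K_a(q+γd_w) = 42.83; at base K_a(q+γd_w+γ'h₂) = 54.00 kPa.
P₁ = ½(14.60+42.83)×6.2 = 178.0; P₂ = ½(42.83+54.00)×4.2 = 203.3; P_w = ½γ_w h₂² = 86.52.
Total = 178.0+203.3+86.52 = 467.9 kN/m.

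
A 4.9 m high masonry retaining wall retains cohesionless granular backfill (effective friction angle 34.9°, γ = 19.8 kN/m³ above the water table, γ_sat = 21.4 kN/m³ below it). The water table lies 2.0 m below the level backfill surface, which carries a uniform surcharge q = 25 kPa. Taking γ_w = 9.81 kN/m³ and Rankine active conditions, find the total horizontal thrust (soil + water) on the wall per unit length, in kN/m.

K_a = tan²(45° − φ/2) = 0.2721.
γ' = 21.4 − 9.81 = 11.59 kN/m³. h₂ = H − d_w = 2.9 m.
σ'_h: at surface K_a·q = 6.804; at WT K_a(q+γd_w) = 17.58; at base K_a(q+γd_w+γ'h₂) = 26.73 kPa.
P₁ = ½(6.804+17.58)×2.0 = 24.38; P₂ = ½(17.58+26.73)×2.9 = 64.25; P_w = ½γ_w h₂² = 41.25.
Total = 24.38+64.25+41.25 = 129.9 kN/m.

130 kN/m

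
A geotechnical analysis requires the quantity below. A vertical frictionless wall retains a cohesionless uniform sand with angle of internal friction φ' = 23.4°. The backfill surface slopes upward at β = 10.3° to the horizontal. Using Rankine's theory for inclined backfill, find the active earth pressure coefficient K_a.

0.463

K_a = cos β · (cos β − √(cos²β − cos²φ)) / (cos β + √(cos²β − cos²φ)).
cos β = 0.9839, cos φ = 0.9178, √(cos²β − cos²φ) = 0.3546.
K_a = 0.9839 × (0.9839 − 0.3546)/(0.9839 + 0.3546) = 0.4625.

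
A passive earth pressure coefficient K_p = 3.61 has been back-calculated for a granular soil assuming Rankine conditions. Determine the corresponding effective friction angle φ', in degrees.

K_p = (1+sin φ)/(1−sin φ) ⇒ sin φ = (K_p − 1)/(K_p + 1) = 0.5662.
φ = arcsin(0.5662) = 34.48°.

34.5°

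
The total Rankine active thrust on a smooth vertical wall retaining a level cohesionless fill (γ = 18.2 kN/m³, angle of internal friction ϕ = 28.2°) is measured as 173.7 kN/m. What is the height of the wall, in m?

K_a = 0.3582. P_a = ½ K_a γ H² ⇒ H = √(2P_a/(K_a γ)).
H = √(2×173.7/(0.3582×18.2)) = 7.300 m.

7.30 m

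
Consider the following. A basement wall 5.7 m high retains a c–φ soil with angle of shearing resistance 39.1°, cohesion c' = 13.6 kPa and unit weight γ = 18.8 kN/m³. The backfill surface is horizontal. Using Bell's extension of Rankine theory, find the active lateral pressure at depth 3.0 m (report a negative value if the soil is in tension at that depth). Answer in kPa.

-0.171 kPa

K_a = (1 − sin φ)/(1 + sin φ) = 0.2265.
σ_a = K_a γ z − 2c√K_a = 0.2265×18.8×3.0 − 2×13.6×0.4759 = -0.1708 kPa.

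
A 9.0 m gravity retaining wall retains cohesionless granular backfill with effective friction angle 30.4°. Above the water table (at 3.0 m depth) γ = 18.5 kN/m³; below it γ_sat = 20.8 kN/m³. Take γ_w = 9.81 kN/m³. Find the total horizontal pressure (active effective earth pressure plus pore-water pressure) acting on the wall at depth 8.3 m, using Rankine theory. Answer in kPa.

K_a = (1 − sin φ)/(1 + sin φ) = 0.3280.
γ' = 20.8 − 9.81 = 10.99 kN/m³.
Effective vertical stress at 8.3 m: σ'_v = 18.5×3.0 + 10.99×5.30 = 113.7 kPa.
σ'_h = K_a σ'_v = 0.3280 × 113.7 = 37.31 kPa; u = γ_w × 5.30 = 51.99 kPa.
Total σ_h = 37.31 + 51.99 = 89.30 kPa.

89.3 kPa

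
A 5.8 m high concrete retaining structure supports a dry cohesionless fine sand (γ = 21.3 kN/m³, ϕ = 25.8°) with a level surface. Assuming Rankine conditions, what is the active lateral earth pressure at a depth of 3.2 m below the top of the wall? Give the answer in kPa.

K_a = (1 − sin φ)/(1 + sin φ) = 0.3935.
σ_h = K_a γ z = 0.3935 × 21.3 × 3.2 = 26.82 kPa.

26.8 kPa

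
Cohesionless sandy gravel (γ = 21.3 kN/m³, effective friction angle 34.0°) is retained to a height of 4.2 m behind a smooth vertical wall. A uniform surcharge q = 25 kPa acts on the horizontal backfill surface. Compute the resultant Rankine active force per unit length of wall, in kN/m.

82.8 kN/m

K_a = tan²(45° − φ/2) = 0.2827.
Soil triangle: ½ K_a γ H² = 0.5×0.2827×21.3×4.2² = 53.11 kN/m.
Surcharge rectangle: K_a q H = 0.2827×25×4.2 = 29.69 kN/m.
Total = 53.11 + 29.69 = 82.80 kN/m.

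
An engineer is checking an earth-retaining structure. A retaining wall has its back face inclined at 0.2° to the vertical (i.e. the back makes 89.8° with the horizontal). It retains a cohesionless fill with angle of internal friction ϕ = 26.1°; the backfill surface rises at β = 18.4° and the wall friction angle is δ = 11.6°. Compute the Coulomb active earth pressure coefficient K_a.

K_a = sin²(α+φ) / [sin²α · sin(α−δ) · (1 + √{sin(φ+δ)sin(φ−β) / (sin(α−δ)sin(α+β))})²].
With α = 89.8°, φ = 26.1°, δ = 11.6°, β = 18.4°: K_a = 0.4915.

0.492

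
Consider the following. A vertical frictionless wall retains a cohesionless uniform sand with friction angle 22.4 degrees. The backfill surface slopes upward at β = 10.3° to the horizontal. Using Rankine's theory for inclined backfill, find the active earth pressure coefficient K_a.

K_a = cos β · (cos β − √(cos²β − cos²φ)) / (cos β + √(cos²β − cos²φ)).
cos β = 0.9839, cos φ = 0.9245, √(cos²β − cos²φ) = 0.3365.
K_a = 0.9839 × (0.9839 − 0.3365)/(0.9839 + 0.3365) = 0.4824.

0.482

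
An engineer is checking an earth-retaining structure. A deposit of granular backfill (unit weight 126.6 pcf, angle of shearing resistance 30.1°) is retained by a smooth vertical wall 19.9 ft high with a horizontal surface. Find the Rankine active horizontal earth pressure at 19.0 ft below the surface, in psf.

K_a = (1 − sin φ)/(1 + sin φ) = 0.3320.
σ_h = K_a γ z = 0.3320 × 126.6 × 19.0 = 798.6 psf.

799 psf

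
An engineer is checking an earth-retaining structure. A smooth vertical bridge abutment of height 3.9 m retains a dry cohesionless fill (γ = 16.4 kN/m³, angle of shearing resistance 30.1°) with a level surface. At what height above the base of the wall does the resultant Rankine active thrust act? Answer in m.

K_a = 0.3320.
The pressure distribution is triangular, so the resultant acts at H/3 above the base = 3.9/3 = 1.300 m.

1.30 m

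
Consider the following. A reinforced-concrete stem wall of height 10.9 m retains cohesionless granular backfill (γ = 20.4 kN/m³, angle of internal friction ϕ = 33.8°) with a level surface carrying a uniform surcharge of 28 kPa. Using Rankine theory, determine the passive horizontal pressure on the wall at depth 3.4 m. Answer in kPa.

341 kPa

K_p = (1 + sin φ)/(1 − sin φ) = 3.508.
σ_v = γz + q = 20.4 × 3.4 + 28 = 97.36 kPa.
σ_h = K_p σ_v = 3.508 × 97.36 = 341.5 kPa.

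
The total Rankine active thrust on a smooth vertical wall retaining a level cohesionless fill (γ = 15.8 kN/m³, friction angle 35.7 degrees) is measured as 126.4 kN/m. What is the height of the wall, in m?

K_a = 0.2630. P_a = ½ K_a γ H² ⇒ H = √(2P_a/(K_a γ)).
H = √(2×126.4/(0.2630×15.8)) = 7.800 m.

7.80 m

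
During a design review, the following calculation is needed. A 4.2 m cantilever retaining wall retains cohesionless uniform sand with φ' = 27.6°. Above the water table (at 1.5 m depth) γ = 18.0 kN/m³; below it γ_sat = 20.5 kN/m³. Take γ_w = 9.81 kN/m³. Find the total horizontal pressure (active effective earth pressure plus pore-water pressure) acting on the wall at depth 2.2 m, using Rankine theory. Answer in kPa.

19.5 kPa

K_a = (1 − sin φ)/(1 + sin φ) = 0.3668.
γ' = 20.5 − 9.81 = 10.69 kN/m³.
Effective vertical stress at 2.2 m: σ'_v = 18.0×1.5 + 10.69×0.700 = 34.48 kPa.
σ'_h = K_a σ'_v = 0.3668 × 34.48 = 12.65 kPa; u = γ_w × 0.700 = 6.867 kPa.
Total σ_h = 12.65 + 6.867 = 19.51 kPa.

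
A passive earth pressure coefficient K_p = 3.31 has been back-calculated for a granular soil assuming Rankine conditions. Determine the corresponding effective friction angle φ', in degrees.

K_p = (1+sin φ)/(1−sin φ) ⇒ sin φ = (K_p − 1)/(K_p + 1) = 0.5360.
φ = arcsin(0.5360) = 32.41°.

32.4°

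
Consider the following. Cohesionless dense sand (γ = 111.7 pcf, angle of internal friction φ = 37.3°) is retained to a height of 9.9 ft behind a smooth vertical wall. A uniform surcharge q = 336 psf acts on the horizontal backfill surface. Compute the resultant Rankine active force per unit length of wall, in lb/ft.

2160 lb/ft

K_a = tan²(45° − φ/2) = 0.2453.
Soil triangle: ½ K_a γ H² = 0.5×0.2453×111.7×9.9² = 1343 lb/ft.
Surcharge rectangle: K_a q H = 0.2453×336×9.9 = 816.1 lb/ft.
Total = 1343 + 816.1 = 2159 lb/ft.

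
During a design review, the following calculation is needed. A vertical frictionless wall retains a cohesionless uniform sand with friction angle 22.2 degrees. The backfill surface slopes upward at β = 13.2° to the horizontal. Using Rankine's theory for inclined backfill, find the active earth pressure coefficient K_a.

K_a = cos β · (cos β − √(cos²β − cos²φ)) / (cos β + √(cos²β − cos²φ)).
cos β = 0.9736, cos φ = 0.9259, √(cos²β − cos²φ) = 0.3010.
K_a = 0.9736 × (0.9736 − 0.3010)/(0.9736 + 0.3010) = 0.5137.

0.514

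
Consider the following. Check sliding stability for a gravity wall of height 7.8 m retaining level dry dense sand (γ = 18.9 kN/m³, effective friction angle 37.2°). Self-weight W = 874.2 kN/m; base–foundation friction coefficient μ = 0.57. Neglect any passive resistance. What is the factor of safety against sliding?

K_a = tan²(45° − 37.2°/2) = 0.2464.
P_a = ½K_aγH² = 0.5×0.2464×18.9×7.8² = 141.7 kN/m, acting at H/3 = 2.600 m above the base.
FS_sliding = μW / P_a = 0.57×874.2 / 141.7 = 3.517.

3.52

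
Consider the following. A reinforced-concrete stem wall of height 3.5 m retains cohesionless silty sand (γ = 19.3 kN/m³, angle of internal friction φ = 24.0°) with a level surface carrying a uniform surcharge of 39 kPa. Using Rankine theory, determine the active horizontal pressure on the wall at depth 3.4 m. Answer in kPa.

K_a = (1 − sin φ)/(1 + sin φ) = 0.4217.
σ_v = γz + q = 19.3 × 3.4 + 39 = 104.6 kPa.
σ_h = K_a σ_v = 0.4217 × 104.6 = 44.12 kPa.

44.1 kPa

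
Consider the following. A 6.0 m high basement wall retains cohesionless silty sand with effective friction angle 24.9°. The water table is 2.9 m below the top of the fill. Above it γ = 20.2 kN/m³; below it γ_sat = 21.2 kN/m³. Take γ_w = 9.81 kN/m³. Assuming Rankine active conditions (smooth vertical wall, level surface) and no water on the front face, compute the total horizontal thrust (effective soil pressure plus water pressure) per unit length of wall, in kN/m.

K_a = tan²(45° − φ/2) = 0.4074.
γ' = 21.2 − 9.81 = 11.39 kN/m³. Depth below WT = 3.1 m.
σ'_h at WT = K_a γ d_w = 23.87 kPa; at base = 23.87 + K_a γ' × 3.1 = 38.25 kPa.
P₁ (0–2.9 m) = ½×23.87×2.9 = 34.61. P₂ (2.9–6.0 m) = ½(23.87+38.25)×3.1 = 96.29.
P_w = ½ γ_w h₂² = 0.5×9.81×3.1² = 47.14. Total = 34.61+96.29+47.14 = 178.0 kN/m.

178 kN/m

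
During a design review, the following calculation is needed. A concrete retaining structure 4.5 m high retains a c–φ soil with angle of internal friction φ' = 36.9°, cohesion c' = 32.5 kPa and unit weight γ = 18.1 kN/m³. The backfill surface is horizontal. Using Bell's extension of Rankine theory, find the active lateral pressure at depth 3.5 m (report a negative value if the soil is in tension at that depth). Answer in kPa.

-16.7 kPa

K_a = (1 − sin φ)/(1 + sin φ) = 0.2497.
σ_a = K_a γ z − 2c√K_a = 0.2497×18.1×3.5 − 2×32.5×0.4997 = -16.66 kPa.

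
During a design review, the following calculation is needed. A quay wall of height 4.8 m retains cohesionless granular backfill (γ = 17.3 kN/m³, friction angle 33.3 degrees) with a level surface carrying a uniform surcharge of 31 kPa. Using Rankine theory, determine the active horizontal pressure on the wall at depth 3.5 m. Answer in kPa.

K_a = (1 − sin φ)/(1 + sin φ) = 0.2911.
σ_v = γz + q = 17.3 × 3.5 + 31 = 91.55 kPa.
σ_h = K_a σ_v = 0.2911 × 91.55 = 26.65 kPa.

26.7 kPa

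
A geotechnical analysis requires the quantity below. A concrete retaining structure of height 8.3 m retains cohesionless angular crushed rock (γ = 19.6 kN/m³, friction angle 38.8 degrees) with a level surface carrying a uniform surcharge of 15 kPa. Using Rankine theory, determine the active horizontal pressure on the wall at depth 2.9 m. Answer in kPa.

16.5 kPa

K_a = (1 − sin φ)/(1 + sin φ) = 0.2296.
σ_v = γz + q = 19.6 × 2.9 + 15 = 71.84 kPa.
σ_h = K_a σ_v = 0.2296 × 71.84 = 16.49 kPa.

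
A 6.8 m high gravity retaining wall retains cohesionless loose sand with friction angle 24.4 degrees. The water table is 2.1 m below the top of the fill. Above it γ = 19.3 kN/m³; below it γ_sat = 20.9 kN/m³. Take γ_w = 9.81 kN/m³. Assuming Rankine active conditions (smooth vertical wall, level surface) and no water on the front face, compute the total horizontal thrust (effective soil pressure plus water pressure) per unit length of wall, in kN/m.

K_a = tan²(45° − φ/2) = 0.4153.
γ' = 20.9 − 9.81 = 11.09 kN/m³. Depth below WT = 4.7 m.
σ'_h at WT = K_a γ d_w = 16.83 kPa; at base = 16.83 + K_a γ' × 4.7 = 38.48 kPa.
P₁ (0–2.1 m) = ½×16.83×2.1 = 17.67. P₂ (2.1–6.8 m) = ½(16.83+38.48)×4.7 = 130.0.
P_w = ½ γ_w h₂² = 0.5×9.81×4.7² = 108.4. Total = 17.67+130.0+108.4 = 256.0 kN/m.

256 kN/m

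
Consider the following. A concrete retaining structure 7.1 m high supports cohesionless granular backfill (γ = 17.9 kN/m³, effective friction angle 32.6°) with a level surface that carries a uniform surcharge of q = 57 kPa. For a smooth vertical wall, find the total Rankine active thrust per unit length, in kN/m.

K_a = tan²(45° − φ/2) = 0.2997.
Soil triangle: ½ K_a γ H² = 0.5×0.2997×17.9×7.1² = 135.2 kN/m.
Surcharge rectangle: K_a q H = 0.2997×57×7.1 = 121.3 kN/m.
Total = 135.2 + 121.3 = 256.5 kN/m.

257 kN/m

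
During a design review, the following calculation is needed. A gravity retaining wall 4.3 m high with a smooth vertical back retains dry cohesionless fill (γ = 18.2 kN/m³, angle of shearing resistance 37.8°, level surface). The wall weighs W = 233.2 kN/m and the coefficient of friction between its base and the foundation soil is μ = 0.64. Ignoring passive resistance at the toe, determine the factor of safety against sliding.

3.70

K_a = tan²(45° − 37.8°/2) = 0.2400.
P_a = ½K_aγH² = 0.5×0.2400×18.2×4.3² = 40.38 kN/m, acting at H/3 = 1.433 m above the base.
FS_sliding = μW / P_a = 0.64×233.2 / 40.38 = 3.696.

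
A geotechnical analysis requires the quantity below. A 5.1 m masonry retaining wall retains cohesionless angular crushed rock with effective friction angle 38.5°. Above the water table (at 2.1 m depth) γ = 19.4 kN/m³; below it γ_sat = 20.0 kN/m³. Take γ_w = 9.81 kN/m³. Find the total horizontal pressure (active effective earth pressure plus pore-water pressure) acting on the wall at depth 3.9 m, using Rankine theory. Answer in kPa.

31.4 kPa

K_a = (1 − sin φ)/(1 + sin φ) = 0.2327.
γ' = 20.0 − 9.81 = 10.19 kN/m³.
Effective vertical stress at 3.9 m: σ'_v = 19.4×2.1 + 10.19×1.80 = 59.08 kPa.
σ'_h = K_a σ'_v = 0.2327 × 59.08 = 13.75 kPa; u = γ_w × 1.80 = 17.66 kPa.
Total σ_h = 13.75 + 17.66 = 31.40 kPa.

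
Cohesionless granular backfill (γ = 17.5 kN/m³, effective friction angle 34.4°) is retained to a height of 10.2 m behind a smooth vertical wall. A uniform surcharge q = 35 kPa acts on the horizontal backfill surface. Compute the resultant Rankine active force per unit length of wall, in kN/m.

K_a = tan²(45° − φ/2) = 0.2780.
Soil triangle: ½ K_a γ H² = 0.5×0.2780×17.5×10.2² = 253.1 kN/m.
Surcharge rectangle: K_a q H = 0.2780×35×10.2 = 99.24 kN/m.
Total = 253.1 + 99.24 = 352.3 kN/m.

352 kN/m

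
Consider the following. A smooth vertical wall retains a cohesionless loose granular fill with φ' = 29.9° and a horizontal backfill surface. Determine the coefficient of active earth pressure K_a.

0.335

K_a = tan²(45° − φ/2) = tan²(30.05°) = 0.3347.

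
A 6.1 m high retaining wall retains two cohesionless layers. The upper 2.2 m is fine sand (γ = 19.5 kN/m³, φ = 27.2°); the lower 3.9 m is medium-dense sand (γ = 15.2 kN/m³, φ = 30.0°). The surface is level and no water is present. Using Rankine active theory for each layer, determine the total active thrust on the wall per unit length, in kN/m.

K_a1 = tan²(45°−27.2°/2) = 0.3726; K_a2 = tan²(45°−30.0°/2) = 0.3333.
Layer 1: σ at base = K_a1 γ₁ h₁ = 15.98 kPa; P₁ = ½×15.98×2.2 = 17.58.
Layer 2: σ_v at top = γ₁h₁ = 42.90; σ_h top = K_a2×42.90 = 14.30; σ_h base = K_a2×(42.90+15.2×3.9) = 34.06.
P₂ = ½(14.30+34.06)×3.9 = 94.30. Total P_a = 17.58+94.30 = 111.9 kN/m.

112 kN/m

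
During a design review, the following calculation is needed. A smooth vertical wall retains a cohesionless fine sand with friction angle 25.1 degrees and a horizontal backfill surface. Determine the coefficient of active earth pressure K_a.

K_a = tan²(45° − φ/2) = tan²(32.45°) = 0.4043.

0.404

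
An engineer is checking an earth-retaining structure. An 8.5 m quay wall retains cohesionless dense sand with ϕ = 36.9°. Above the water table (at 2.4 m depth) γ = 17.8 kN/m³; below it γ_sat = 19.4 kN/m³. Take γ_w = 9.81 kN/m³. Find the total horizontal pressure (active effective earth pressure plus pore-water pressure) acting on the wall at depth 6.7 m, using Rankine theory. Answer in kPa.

K_a = (1 − sin φ)/(1 + sin φ) = 0.2497.
γ' = 19.4 − 9.81 = 9.590 kN/m³.
Effective vertical stress at 6.7 m: σ'_v = 17.8×2.4 + 9.590×4.30 = 83.96 kPa.
σ'_h = K_a σ'_v = 0.2497 × 83.96 = 20.96 kPa; u = γ_w × 4.30 = 42.18 kPa.
Total σ_h = 20.96 + 42.18 = 63.14 kPa.

63.1 kPa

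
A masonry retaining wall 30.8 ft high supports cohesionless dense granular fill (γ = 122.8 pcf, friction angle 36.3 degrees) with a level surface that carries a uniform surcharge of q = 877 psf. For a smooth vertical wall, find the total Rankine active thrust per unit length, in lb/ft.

21800 lb/ft

K_a = tan²(45° − φ/2) = 0.2563.
Soil triangle: ½ K_a γ H² = 0.5×0.2563×122.8×30.8² = 14930 lb/ft.
Surcharge rectangle: K_a q H = 0.2563×877×30.8 = 6922 lb/ft.
Total = 14930 + 6922 = 21850 lb/ft.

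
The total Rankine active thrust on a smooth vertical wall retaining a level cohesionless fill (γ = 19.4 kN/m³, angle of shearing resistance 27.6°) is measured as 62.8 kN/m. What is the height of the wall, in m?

4.20 m

K_a = 0.3668. P_a = ½ K_a γ H² ⇒ H = √(2P_a/(K_a γ)).
H = √(2×62.8/(0.3668×19.4)) = 4.201 m.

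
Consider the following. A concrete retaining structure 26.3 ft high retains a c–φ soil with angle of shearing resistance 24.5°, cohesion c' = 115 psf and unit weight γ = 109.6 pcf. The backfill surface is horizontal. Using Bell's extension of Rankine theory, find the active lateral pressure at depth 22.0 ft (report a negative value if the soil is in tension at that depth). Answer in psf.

850 psf

K_a = (1 − sin φ)/(1 + sin φ) = 0.4137.
σ_a = K_a γ z − 2c√K_a = 0.4137×109.6×22.0 − 2×115×0.6432 = 849.7 psf.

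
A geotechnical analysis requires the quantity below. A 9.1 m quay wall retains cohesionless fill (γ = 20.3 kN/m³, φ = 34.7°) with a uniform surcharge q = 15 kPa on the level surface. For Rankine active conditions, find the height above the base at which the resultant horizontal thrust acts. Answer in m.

3.25 m

K_a = 0.2745.
Triangular part P₁ = ½K_aγH² = 230.7 at H/3 = 3.033 m; rectangular part P₂ = K_a q H = 37.47 at H/2 = 4.550 m.
ȳ = (P₁·3.033 + P₂·4.550)/(P₁+P₂) = 3.245 m.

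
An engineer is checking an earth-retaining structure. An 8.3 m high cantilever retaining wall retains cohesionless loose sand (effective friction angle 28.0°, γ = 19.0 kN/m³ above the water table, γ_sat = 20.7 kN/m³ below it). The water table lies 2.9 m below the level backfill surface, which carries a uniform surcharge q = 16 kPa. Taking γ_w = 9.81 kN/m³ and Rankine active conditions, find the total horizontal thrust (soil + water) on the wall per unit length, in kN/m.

385 kN/m

K_a = tan²(45° − φ/2) = 0.3610.
γ' = 20.7 − 9.81 = 10.89 kN/m³. h₂ = H − d_w = 5.4 m.
σ'_h: at surface K_a·q = 5.777; at WT K_a(q+γd_w) = 25.67; at base K_a(q+γd_w+γ'h₂) = 46.90 kPa.
P₁ = ½(5.777+25.67)×2.9 = 45.60; P₂ = ½(25.67+46.90)×5.4 = 195.9; P_w = ½γ_w h₂² = 143.0.
Total = 45.60+195.9+143.0 = 384.6 kN/m.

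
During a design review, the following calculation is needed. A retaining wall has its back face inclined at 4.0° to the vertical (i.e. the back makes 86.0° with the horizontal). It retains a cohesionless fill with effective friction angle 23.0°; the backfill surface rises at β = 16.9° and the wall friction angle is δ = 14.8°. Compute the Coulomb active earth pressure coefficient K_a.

K_a = sin²(α+φ) / [sin²α · sin(α−δ) · (1 + √{sin(φ+δ)sin(φ−β) / (sin(α−δ)sin(α+β))})²].
With α = 86.0°, φ = 23.0°, δ = 14.8°, β = 16.9°: K_a = 0.5924.

0.592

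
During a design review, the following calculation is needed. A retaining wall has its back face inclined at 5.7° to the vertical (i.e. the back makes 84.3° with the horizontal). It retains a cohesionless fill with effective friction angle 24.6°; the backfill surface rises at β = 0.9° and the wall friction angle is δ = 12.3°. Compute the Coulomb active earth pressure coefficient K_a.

K_a = sin²(α+φ) / [sin²α · sin(α−δ) · (1 + √{sin(φ+δ)sin(φ−β) / (sin(α−δ)sin(α+β))})²].
With α = 84.3°, φ = 24.6°, δ = 12.3°, β = 0.9°: K_a = 0.4199.

0.420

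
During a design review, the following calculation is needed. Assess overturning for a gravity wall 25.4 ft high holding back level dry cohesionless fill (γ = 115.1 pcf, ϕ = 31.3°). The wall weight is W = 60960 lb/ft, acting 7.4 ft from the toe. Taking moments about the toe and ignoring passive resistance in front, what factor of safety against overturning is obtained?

4.54

K_a = tan²(45° − 31.3°/2) = 0.3162.
P_a = ½K_aγH² = 0.5×0.3162×115.1×25.4² = 11740 lb/ft, acting at H/3 = 8.467 ft above the base.
Overturning moment M_o = P_a × H/3 = 11740 × 8.467 = 99400.
Resisting moment M_r = W × 7.4 = 60960 × 7.4 = 451100.
FS_overturning = M_r/M_o = 451100/99400 = 4.538.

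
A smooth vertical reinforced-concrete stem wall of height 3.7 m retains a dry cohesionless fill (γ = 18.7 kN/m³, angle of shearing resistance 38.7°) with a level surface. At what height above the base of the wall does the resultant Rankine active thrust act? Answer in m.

1.23 m

K_a = 0.2306.
The pressure distribution is triangular, so the resultant acts at H/3 above the base = 3.7/3 = 1.233 m.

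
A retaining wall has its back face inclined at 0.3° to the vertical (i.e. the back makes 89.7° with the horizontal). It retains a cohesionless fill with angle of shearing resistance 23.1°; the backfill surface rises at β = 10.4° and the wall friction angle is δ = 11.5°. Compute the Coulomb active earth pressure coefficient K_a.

0.469

K_a = sin²(α+φ) / [sin²α · sin(α−δ) · (1 + √{sin(φ+δ)sin(φ−β) / (sin(α−δ)sin(α+β))})²].
With α = 89.7°, φ = 23.1°, δ = 11.5°, β = 10.4°: K_a = 0.4695.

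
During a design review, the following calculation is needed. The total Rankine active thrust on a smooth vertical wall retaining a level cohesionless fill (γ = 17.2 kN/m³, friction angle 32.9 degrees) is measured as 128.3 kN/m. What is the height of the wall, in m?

7.10 m

K_a = 0.2960. P_a = ½ K_a γ H² ⇒ H = √(2P_a/(K_a γ)).
H = √(2×128.3/(0.2960×17.2)) = 7.099 m.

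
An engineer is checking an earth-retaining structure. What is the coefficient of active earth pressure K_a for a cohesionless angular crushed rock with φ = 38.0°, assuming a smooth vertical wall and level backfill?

0.238

K_a = tan²(45° − φ/2) = tan²(26.00°) = 0.2379.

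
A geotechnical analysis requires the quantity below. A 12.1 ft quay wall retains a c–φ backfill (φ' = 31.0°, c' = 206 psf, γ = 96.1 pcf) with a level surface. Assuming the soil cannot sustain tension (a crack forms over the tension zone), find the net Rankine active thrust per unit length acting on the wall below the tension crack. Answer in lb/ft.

K_a = 0.3201; √K_a = 0.5658.
Tension-crack depth z_c = 2c/(γ√K_a) = 2×206/(96.1×0.5658) = 7.578 ft.
σ_a at base = K_a γ H − 2c√K_a = 0.3201×96.1×12.1 − 2×206×0.5658 = 139.1 psf.
P_a = ½ × 139.1 × (H − z_c) = 0.5×139.1×4.522 = 314.6 lb/ft.

315 lb/ft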